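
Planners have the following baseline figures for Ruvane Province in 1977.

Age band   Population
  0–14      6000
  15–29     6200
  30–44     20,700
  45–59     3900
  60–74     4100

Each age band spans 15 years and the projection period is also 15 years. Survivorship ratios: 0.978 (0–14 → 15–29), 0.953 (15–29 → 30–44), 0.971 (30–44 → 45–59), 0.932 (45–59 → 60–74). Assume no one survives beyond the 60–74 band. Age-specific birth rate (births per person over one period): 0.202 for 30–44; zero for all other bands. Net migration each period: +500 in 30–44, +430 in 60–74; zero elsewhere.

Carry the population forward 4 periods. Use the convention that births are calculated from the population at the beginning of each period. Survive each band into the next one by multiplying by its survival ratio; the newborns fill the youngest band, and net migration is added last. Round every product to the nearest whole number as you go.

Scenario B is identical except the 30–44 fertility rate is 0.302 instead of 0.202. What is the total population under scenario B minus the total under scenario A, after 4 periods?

4089

Period 1:
Births: 20700 * 0.202 = 4181
15–29: 6000 * 0.978 = 5868
30–44: 6200 * 0.953 = 5909
45–59: 20700 * 0.971 = 20100
60–74: 3900 * 0.932 = 3635
Net migration: 30–44 + 500 → 6409; 60–74 + 430 → 4065
End of period: [4181, 5868, 6409, 20100, 4065]
Period 2:
Births: 6409 * 0.202 = 1295
15–29: 4181 * 0.978 = 4089
30–44: 5868 * 0.953 = 5592
45–59: 6409 * 0.971 = 6223
60–74: 20100 * 0.932 = 18733
Net migration: 30–44 + 500 → 6092; 60–74 + 430 → 19163
End of period: [1295, 4089, 6092, 6223, 19163]
Period 3:
Births: 6092 * 0.202 = 1231
15–29: 1295 * 0.978 = 1267
30–44: 4089 * 0.953 = 3897
45–59: 6092 * 0.971 = 5915
60–74: 6223 * 0.932 = 5800
Net migration: 30–44 + 500 → 4397; 60–74 + 430 → 6230
End of period: [1231, 1267, 4397, 5915, 6230]
Period 4:
Births: 4397 * 0.202 = 888
15–29: 1231 * 0.978 = 1204
30–44: 1267 * 0.953 = 1207
45–59: 4397 * 0.971 = 4269
60–74: 5915 * 0.932 = 5513
Net migration: 30–44 + 500 → 1707; 60–74 + 430 → 5943
End of period: [888, 1204, 1707, 4269, 5943]
Scenario A total after 4 periods: 14011
Scenario B projection —
Period 1:
Births: 20700 * 0.302 = 6251
15–29: 6000 * 0.978 = 5868
30–44: 6200 * 0.953 = 5909
45–59: 20700 * 0.971 = 20100
60–74: 3900 * 0.932 = 3635
Net migration: 30–44 + 500 → 6409; 60–74 + 430 → 4065
End of period: [6251, 5868, 6409, 20100, 4065]
Period 2:
Births: 6409 * 0.302 = 1936
15–29: 6251 * 0.978 = 6113
30–44: 5868 * 0.953 = 5592
45–59: 6409 * 0.971 = 6223
60–74: 20100 * 0.932 = 18733
Net migration: 30–44 + 500 → 6092; 60–74 + 430 → 19163
End of period: [1936, 6113, 6092, 6223, 19163]
Period 3:
Births: 6092 * 0.302 = 1840
15–29: 1936 * 0.978 = 1893
30–44: 6113 * 0.953 = 5826
45–59: 6092 * 0.971 = 5915
60–74: 6223 * 0.932 = 5800
Net migration: 30–44 + 500 → 6326; 60–74 + 430 → 6230
End of period: [1840, 1893, 6326, 5915, 6230]
Period 4:
Births: 6326 * 0.302 = 1910
15–29: 1840 * 0.978 = 1800
30–44: 1893 * 0.953 = 1804
45–59: 6326 * 0.971 = 6143
60–74: 5915 * 0.932 = 5513
Net migration: 30–44 + 500 → 2304; 60–74 + 430 → 5943
End of period: [1910, 1800, 2304, 6143, 5943]
Scenario B total after 4 periods: 18100
Difference B − A = 18100 − 14011 = 4089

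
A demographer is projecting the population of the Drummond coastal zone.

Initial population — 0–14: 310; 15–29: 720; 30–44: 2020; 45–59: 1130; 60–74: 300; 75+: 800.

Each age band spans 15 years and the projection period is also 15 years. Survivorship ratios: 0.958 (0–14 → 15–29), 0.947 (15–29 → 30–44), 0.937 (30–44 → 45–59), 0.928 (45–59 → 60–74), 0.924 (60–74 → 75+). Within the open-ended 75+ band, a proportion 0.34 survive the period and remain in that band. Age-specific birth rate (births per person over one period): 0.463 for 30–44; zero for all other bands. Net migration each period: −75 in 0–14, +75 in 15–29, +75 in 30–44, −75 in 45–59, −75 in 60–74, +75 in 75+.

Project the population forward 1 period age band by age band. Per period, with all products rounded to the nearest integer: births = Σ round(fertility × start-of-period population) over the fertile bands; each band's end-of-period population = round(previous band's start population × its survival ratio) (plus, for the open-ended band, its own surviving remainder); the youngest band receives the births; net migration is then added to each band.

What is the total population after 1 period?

5405

(Bands numbered youngest = 1 to oldest = 6.)
After projecting period 1:
Births: 2020 * 0.463 = 935
Band 2: 310 * 0.958 = 297
Band 3: 720 * 0.947 = 682
Band 4: 2020 * 0.937 = 1893
Band 5: 1130 * 0.928 = 1049
Band 6: 300 * 0.924 + 800 * 0.34 = 277 + 272 = 549
Net migration: Band 1 − 75 → 860; Band 2 + 75 → 372; Band 3 + 75 → 757; Band 4 − 75 → 1818; Band 5 − 75 → 974; Band 6 + 75 → 624
Population now: 0–14=860, 15–29=372, 30–44=757, 45–59=1818, 60–74=974, 75+=624
Total after period 1: 860 + 372 + 757 + 1818 + 974 + 624 = 5405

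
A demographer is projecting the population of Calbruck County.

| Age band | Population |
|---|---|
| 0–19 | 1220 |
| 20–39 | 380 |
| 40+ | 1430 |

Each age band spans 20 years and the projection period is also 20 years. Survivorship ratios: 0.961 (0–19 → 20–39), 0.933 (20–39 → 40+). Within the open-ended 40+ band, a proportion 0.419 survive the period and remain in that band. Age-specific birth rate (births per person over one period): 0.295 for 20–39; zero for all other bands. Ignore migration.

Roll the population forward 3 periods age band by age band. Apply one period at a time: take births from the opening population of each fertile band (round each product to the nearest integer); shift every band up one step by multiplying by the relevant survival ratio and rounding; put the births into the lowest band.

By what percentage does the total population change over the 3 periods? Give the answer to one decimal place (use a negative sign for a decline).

-64.0

After projecting period 1:
Births: 380 × 0.295 = 112
20–39: 1220 × 0.961 = 1172
40+: 380 × 0.933 + 1430 × 0.419 = 355 + 599 = 954
Giving 112 / 1172 / 954.
After projecting period 2:
Births: 1172 × 0.295 = 346
20–39: 112 × 0.961 = 108
40+: 1172 × 0.933 + 954 × 0.419 = 1093 + 400 = 1493
Giving 346 / 108 / 1493.
After projecting period 3:
Births: 108 × 0.295 = 32
20–39: 346 × 0.961 = 333
40+: 108 × 0.933 + 1493 × 0.419 = 101 + 626 = 727
Giving 32 / 333 / 727.
Total: 3030 → 1092; change = -1938; percentage change = -64.0%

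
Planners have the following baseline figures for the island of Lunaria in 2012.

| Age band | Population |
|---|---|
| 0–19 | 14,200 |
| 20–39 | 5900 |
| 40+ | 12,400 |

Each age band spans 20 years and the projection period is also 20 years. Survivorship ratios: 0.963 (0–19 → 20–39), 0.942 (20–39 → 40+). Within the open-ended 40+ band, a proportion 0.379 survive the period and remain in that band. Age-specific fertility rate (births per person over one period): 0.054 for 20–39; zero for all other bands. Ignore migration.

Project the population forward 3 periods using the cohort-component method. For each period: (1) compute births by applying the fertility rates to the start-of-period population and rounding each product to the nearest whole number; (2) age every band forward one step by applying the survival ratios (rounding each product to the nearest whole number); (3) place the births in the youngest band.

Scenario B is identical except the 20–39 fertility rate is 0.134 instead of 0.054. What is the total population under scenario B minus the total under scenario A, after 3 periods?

Let group 1 be 0–19 through group 3 = 40+.
[period 1]
Births: 5900 * 0.054 = 319
Group 2: 14200 * 0.963 = 13675
Group 3: 5900 * 0.942 + 12400 * 0.379 = 5558 + 4700 = 10258
→ [319, 13675, 10258]
[period 2]
Births: 13675 * 0.054 = 738
Group 2: 319 * 0.963 = 307
Group 3: 13675 * 0.942 + 10258 * 0.379 = 12882 + 3888 = 16770
→ [738, 307, 16770]
[period 3]
Births: 307 * 0.054 = 17
Group 2: 738 * 0.963 = 711
Group 3: 307 * 0.942 + 16770 * 0.379 = 289 + 6356 = 6645
→ [17, 711, 6645]
Scenario A total after 3 periods: 7373
Scenario B projection —
[period 1]
Births: 5900 * 0.134 = 791
Group 2: 14200 * 0.963 = 13675
Group 3: 5900 * 0.942 + 12400 * 0.379 = 5558 + 4700 = 10258
→ [791, 13675, 10258]
[period 2]
Births: 13675 * 0.134 = 1832
Group 2: 791 * 0.963 = 762
Group 3: 13675 * 0.942 + 10258 * 0.379 = 12882 + 3888 = 16770
→ [1832, 762, 16770]
[period 3]
Births: 762 * 0.134 = 102
Group 2: 1832 * 0.963 = 1764
Group 3: 762 * 0.942 + 16770 * 0.379 = 718 + 6356 = 7074
→ [102, 1764, 7074]
Scenario B total after 3 periods: 8940
Difference B − A = 8940 − 7373 = 1567

1567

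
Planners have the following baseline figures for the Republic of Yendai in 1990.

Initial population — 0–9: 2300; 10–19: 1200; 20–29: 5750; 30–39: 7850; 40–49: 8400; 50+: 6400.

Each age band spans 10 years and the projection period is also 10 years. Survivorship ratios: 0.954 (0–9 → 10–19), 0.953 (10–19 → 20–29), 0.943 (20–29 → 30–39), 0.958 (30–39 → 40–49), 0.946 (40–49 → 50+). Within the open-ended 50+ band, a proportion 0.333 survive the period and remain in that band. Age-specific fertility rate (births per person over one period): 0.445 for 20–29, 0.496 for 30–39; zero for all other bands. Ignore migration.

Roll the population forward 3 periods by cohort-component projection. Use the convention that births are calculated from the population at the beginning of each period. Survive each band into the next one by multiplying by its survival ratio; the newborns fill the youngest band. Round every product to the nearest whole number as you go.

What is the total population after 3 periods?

21790

(Bands numbered youngest = 1 to oldest = 6.)
— Period 1 —
Births: 5750 * 0.445 = 2559, 7850 * 0.496 = 3894 → 6453
Band 2: 2300 * 0.954 = 2194
Band 3: 1200 * 0.953 = 1144
Band 4: 5750 * 0.943 = 5422
Band 5: 7850 * 0.958 = 7520
Band 6: 8400 * 0.946 + 6400 * 0.333 = 7946 + 2131 = 10077
Giving 6453 / 2194 / 1144 / 5422 / 7520 / 10077.
— Period 2 —
Births: 1144 * 0.445 = 509, 5422 * 0.496 = 2689 → 3198
Band 2: 6453 * 0.954 = 6156
Band 3: 2194 * 0.953 = 2091
Band 4: 1144 * 0.943 = 1079
Band 5: 5422 * 0.958 = 5194
Band 6: 7520 * 0.946 + 10077 * 0.333 = 7114 + 3356 = 10470
Giving 3198 / 6156 / 2091 / 1079 / 5194 / 10470.
— Period 3 —
Births: 2091 * 0.445 = 930, 1079 * 0.496 = 535 → 1465
Band 2: 3198 * 0.954 = 3051
Band 3: 6156 * 0.953 = 5867
Band 4: 2091 * 0.943 = 1972
Band 5: 1079 * 0.958 = 1034
Band 6: 5194 * 0.946 + 10470 * 0.333 = 4914 + 3487 = 8401
Giving 1465 / 3051 / 5867 / 1972 / 1034 / 8401.
Total after period 3: 1465 + 3051 + 5867 + 1972 + 1034 + 8401 = 21790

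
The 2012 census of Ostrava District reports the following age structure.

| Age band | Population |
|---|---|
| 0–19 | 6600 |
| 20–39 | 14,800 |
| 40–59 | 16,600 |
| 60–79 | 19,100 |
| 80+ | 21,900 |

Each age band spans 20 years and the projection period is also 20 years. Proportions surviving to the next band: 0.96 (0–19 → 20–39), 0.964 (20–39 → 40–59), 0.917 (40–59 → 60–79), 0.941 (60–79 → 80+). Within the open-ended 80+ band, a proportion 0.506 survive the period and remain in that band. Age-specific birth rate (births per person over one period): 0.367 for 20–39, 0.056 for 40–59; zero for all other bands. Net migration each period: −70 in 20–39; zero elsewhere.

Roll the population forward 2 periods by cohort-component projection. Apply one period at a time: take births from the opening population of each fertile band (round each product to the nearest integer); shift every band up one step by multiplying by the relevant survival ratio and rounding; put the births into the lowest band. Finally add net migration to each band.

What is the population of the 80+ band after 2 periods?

[period 1]
Births: 14800 × 0.367 = 5432  |  16600 × 0.056 = 930 → 6362
20–39: 6600 × 0.96 = 6336
40–59: 14800 × 0.964 = 14267
60–79: 16600 × 0.917 = 15222
80+: 19100 × 0.941 + 21900 × 0.506 = 17973 + 11081 = 29054
Net migration: 20–39 − 70 → 6266
End of period: [6362, 6266, 14267, 15222, 29054]
[period 2]
Births: 6266 × 0.367 = 2300  |  14267 × 0.056 = 799 → 3099
20–39: 6362 × 0.96 = 6108
40–59: 6266 × 0.964 = 6040
60–79: 14267 × 0.917 = 13083
80+: 15222 × 0.941 + 29054 × 0.506 = 14324 + 14701 = 29025
Net migration: 20–39 − 70 → 6038
End of period: [3099, 6038, 6040, 13083, 29025]

29025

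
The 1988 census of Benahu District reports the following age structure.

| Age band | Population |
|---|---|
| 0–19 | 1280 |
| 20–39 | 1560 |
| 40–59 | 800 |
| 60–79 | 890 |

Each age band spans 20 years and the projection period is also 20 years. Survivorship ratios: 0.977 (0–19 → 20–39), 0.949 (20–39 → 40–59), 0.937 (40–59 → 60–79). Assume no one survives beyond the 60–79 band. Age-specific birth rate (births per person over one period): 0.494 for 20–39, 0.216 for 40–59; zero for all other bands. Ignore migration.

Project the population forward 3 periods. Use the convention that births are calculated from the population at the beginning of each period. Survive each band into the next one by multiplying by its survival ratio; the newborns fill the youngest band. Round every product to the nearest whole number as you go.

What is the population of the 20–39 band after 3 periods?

[period 1]
Births: 1560 * 0.494 = 771  |  800 * 0.216 = 173 — total 944
20–39: 1280 * 0.977 = 1251
40–59: 1560 * 0.949 = 1480
60–79: 800 * 0.937 = 750
Giving 944 / 1251 / 1480 / 750.
[period 2]
Births: 1251 * 0.494 = 618  |  1480 * 0.216 = 320 — total 938
20–39: 944 * 0.977 = 922
40–59: 1251 * 0.949 = 1187
60–79: 1480 * 0.937 = 1387
Giving 938 / 922 / 1187 / 1387.
[period 3]
Births: 922 * 0.494 = 455  |  1187 * 0.216 = 256 — total 711
20–39: 938 * 0.977 = 916
40–59: 922 * 0.949 = 875
60–79: 1187 * 0.937 = 1112
Giving 711 / 916 / 875 / 1112.

916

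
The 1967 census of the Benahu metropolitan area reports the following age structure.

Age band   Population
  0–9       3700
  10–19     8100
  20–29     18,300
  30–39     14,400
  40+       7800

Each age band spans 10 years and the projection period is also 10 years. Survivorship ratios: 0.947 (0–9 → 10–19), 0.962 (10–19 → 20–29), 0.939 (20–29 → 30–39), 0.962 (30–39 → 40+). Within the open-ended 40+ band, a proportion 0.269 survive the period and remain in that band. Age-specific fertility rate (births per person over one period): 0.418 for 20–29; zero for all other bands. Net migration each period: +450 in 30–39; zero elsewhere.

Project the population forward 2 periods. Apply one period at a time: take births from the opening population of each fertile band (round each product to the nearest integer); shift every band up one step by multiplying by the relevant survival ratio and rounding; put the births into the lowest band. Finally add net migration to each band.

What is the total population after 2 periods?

42894

— Period 1 —
Births: 18300 × 0.418 = 7649
10–19: 3700 × 0.947 = 3504
20–29: 8100 × 0.962 = 7792
30–39: 18300 × 0.939 = 17184
40+: 14400 × 0.962 + 7800 × 0.269 = 13853 + 2098 = 15951
Net migration: 30–39 + 450 → 17634
Population now: 0–9=7649, 10–19=3504, 20–29=7792, 30–39=17634, 40+=15951
— Period 2 —
Births: 7792 × 0.418 = 3257
10–19: 7649 × 0.947 = 7244
20–29: 3504 × 0.962 = 3371
30–39: 7792 × 0.939 = 7317
40+: 17634 × 0.962 + 15951 × 0.269 = 16964 + 4291 = 21255
Net migration: 30–39 + 450 → 7767
Population now: 0–9=3257, 10–19=7244, 20–29=3371, 30–39=7767, 40+=21255
Total after period 2: 3257 + 7244 + 3371 + 7767 + 21255 = 42894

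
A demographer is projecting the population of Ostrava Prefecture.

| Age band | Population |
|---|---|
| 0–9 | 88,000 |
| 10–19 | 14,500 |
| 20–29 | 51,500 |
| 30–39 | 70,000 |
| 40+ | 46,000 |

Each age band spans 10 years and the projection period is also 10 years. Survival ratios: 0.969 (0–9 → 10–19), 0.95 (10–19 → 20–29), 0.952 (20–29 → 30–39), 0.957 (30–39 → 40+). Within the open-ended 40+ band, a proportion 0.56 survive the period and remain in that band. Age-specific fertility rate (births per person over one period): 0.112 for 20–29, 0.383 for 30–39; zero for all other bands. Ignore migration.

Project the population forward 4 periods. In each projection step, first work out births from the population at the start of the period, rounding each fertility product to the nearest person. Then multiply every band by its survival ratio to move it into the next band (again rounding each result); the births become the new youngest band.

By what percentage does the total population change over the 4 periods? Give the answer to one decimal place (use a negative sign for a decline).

Let band 1 be 0–9 through band 5 = 40+.
After projecting period 1:
Births: 51500 × 0.112 = 5768 ; 70000 × 0.383 = 26810 → 32578
Band 2: 88000 × 0.969 = 85272
Band 3: 14500 × 0.95 = 13775
Band 4: 51500 × 0.952 = 49028
Band 5: 70000 × 0.957 + 46000 × 0.56 = 66990 + 25760 = 92750
→ [32578, 85272, 13775, 49028, 92750]
After projecting period 2:
Births: 13775 × 0.112 = 1543 ; 49028 × 0.383 = 18778 → 20321
Band 2: 32578 × 0.969 = 31568
Band 3: 85272 × 0.95 = 81008
Band 4: 13775 × 0.952 = 13114
Band 5: 49028 × 0.957 + 92750 × 0.56 = 46920 + 51940 = 98860
→ [20321, 31568, 81008, 13114, 98860]
After projecting period 3:
Births: 81008 × 0.112 = 9073 ; 13114 × 0.383 = 5023 → 14096
Band 2: 20321 × 0.969 = 19691
Band 3: 31568 × 0.95 = 29990
Band 4: 81008 × 0.952 = 77120
Band 5: 13114 × 0.957 + 98860 × 0.56 = 12550 + 55362 = 67912
→ [14096, 19691, 29990, 77120, 67912]
After projecting period 4:
Births: 29990 × 0.112 = 3359 ; 77120 × 0.383 = 29537 → 32896
Band 2: 14096 × 0.969 = 13659
Band 3: 19691 × 0.95 = 18706
Band 4: 29990 × 0.952 = 28550
Band 5: 77120 × 0.957 + 67912 × 0.56 = 73804 + 38031 = 111835
→ [32896, 13659, 18706, 28550, 111835]
Total: 270000 → 205646; change = -64354; percentage change = -23.8%

-23.8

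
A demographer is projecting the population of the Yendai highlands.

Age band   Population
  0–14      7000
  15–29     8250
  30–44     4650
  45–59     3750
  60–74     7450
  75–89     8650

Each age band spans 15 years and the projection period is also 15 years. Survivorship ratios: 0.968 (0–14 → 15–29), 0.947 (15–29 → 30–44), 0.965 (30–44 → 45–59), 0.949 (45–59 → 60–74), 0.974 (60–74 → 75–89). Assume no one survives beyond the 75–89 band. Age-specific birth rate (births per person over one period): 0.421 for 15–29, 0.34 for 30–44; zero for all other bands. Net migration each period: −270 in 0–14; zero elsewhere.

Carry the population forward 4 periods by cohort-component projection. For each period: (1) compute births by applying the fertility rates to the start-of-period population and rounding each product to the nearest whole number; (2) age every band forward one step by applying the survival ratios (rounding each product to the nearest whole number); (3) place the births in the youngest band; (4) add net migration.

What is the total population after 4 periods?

Period 1:
Births: 8250 × 0.421 = 3473  |  4650 × 0.34 = 1581 ⇒ total 5054
15–29: 7000 × 0.968 = 6776
30–44: 8250 × 0.947 = 7813
45–59: 4650 × 0.965 = 4487
60–74: 3750 × 0.949 = 3559
75–89: 7450 × 0.974 = 7256
Net migration: 0–14 − 270 → 4784
→ [4784, 6776, 7813, 4487, 3559, 7256]
Period 2:
Births: 6776 × 0.421 = 2853  |  7813 × 0.34 = 2656 ⇒ total 5509
15–29: 4784 × 0.968 = 4631
30–44: 6776 × 0.947 = 6417
45–59: 7813 × 0.965 = 7540
60–74: 4487 × 0.949 = 4258
75–89: 3559 × 0.974 = 3466
Net migration: 0–14 − 270 → 5239
→ [5239, 4631, 6417, 7540, 4258, 3466]
Period 3:
Births: 4631 × 0.421 = 1950  |  6417 × 0.34 = 2182 ⇒ total 4132
15–29: 5239 × 0.968 = 5071
30–44: 4631 × 0.947 = 4386
45–59: 6417 × 0.965 = 6192
60–74: 7540 × 0.949 = 7155
75–89: 4258 × 0.974 = 4147
Net migration: 0–14 − 270 → 3862
→ [3862, 5071, 4386, 6192, 7155, 4147]
Period 4:
Births: 5071 × 0.421 = 2135  |  4386 × 0.34 = 1491 ⇒ total 3626
15–29: 3862 × 0.968 = 3738
30–44: 5071 × 0.947 = 4802
45–59: 4386 × 0.965 = 4232
60–74: 6192 × 0.949 = 5876
75–89: 7155 × 0.974 = 6969
Net migration: 0–14 − 270 → 3356
→ [3356, 3738, 4802, 4232, 5876, 6969]
Total after period 4: 3356 + 3738 + 4802 + 4232 + 5876 + 6969 = 28973

28973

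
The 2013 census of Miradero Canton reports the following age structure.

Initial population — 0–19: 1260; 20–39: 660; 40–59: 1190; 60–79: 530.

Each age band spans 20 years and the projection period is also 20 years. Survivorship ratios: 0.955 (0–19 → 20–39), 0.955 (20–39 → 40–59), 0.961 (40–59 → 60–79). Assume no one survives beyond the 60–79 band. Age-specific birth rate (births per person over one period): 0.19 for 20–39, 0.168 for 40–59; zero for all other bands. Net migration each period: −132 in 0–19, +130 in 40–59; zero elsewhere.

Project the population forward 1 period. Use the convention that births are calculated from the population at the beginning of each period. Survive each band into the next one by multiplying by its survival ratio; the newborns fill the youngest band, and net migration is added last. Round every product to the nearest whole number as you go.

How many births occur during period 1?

325

After projecting period 1:
Births: 660 × 0.19 = 125  |  1190 × 0.168 = 200 ⇒ total 325
20–39: 1260 × 0.955 = 1203
40–59: 660 × 0.955 = 630
60–79: 1190 × 0.961 = 1144
Net migration: 0–19 − 132 → 193; 40–59 + 130 → 760
Population now: 0–19=193, 20–39=1203, 40–59=760, 60–79=1144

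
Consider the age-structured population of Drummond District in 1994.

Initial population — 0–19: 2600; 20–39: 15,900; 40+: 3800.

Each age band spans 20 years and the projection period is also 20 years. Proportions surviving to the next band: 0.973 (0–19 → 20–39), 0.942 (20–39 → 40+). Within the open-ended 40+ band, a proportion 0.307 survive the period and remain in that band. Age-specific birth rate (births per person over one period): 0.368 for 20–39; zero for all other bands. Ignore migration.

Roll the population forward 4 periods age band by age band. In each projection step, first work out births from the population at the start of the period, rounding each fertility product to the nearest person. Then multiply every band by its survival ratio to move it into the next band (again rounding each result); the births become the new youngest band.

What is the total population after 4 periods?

After projecting period 1:
Births: 15900 * 0.368 = 5851
20–39: 2600 * 0.973 = 2530
40+: 15900 * 0.942 + 3800 * 0.307 = 14978 + 1167 = 16145
Giving 5851 / 2530 / 16145.
After projecting period 2:
Births: 2530 * 0.368 = 931
20–39: 5851 * 0.973 = 5693
40+: 2530 * 0.942 + 16145 * 0.307 = 2383 + 4957 = 7340
Giving 931 / 5693 / 7340.
After projecting period 3:
Births: 5693 * 0.368 = 2095
20–39: 931 * 0.973 = 906
40+: 5693 * 0.942 + 7340 * 0.307 = 5363 + 2253 = 7616
Giving 2095 / 906 / 7616.
After projecting period 4:
Births: 906 * 0.368 = 333
20–39: 2095 * 0.973 = 2038
40+: 906 * 0.942 + 7616 * 0.307 = 853 + 2338 = 3191
Giving 333 / 2038 / 3191.
Total after period 4: 333 + 2038 + 3191 = 5562

5562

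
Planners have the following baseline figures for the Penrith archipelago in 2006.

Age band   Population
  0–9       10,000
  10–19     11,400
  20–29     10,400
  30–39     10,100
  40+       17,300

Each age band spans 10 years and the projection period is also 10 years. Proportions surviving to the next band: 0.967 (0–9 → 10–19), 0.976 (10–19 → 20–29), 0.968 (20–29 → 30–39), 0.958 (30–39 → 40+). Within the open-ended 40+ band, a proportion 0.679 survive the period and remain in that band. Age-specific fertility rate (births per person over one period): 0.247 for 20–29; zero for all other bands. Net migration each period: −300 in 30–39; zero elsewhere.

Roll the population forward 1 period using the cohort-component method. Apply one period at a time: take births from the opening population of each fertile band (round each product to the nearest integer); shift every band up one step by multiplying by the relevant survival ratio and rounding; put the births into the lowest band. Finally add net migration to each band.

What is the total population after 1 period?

54555

[period 1]
Births: 10400 × 0.247 = 2569
10–19: 10000 × 0.967 = 9670
20–29: 11400 × 0.976 = 11126
30–39: 10400 × 0.968 = 10067
40+: 10100 × 0.958 + 17300 × 0.679 = 9676 + 11747 = 21423
Net migration: 30–39 − 300 → 9767
Population now: 0–9=2569, 10–19=9670, 20–29=11126, 30–39=9767, 40+=21423
Total after period 1: 2569 + 9670 + 11126 + 9767 + 21423 = 54555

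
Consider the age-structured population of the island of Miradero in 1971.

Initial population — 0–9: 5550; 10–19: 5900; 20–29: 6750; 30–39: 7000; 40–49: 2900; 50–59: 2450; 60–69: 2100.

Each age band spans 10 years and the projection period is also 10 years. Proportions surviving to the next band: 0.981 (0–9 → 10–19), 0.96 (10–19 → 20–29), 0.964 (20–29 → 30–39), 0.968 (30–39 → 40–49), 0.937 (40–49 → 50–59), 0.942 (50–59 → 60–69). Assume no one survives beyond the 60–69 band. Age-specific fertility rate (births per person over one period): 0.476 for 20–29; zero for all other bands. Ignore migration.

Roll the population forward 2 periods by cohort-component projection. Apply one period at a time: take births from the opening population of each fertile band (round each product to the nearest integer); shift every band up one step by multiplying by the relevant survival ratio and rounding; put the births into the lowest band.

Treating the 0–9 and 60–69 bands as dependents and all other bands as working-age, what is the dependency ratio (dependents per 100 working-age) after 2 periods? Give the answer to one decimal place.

(Bands numbered youngest = 1 to oldest = 7.)
Period 1.
Births: 6750 × 0.476 = 3213
Band 2: 5550 × 0.981 = 5445
Band 3: 5900 × 0.96 = 5664
Band 4: 6750 × 0.964 = 6507
Band 5: 7000 × 0.968 = 6776
Band 6: 2900 × 0.937 = 2717
Band 7: 2450 × 0.942 = 2308
End of period: [3213, 5445, 5664, 6507, 6776, 2717, 2308]
Period 2.
Births: 5664 × 0.476 = 2696
Band 2: 3213 × 0.981 = 3152
Band 3: 5445 × 0.96 = 5227
Band 4: 5664 × 0.964 = 5460
Band 5: 6507 × 0.968 = 6299
Band 6: 6776 × 0.937 = 6349
Band 7: 2717 × 0.942 = 2559
End of period: [2696, 3152, 5227, 5460, 6299, 6349, 2559]
Dependents (band 0–9 + band 60–69) = 2696 + 2559 = 5255; working-age = 26487; ratio = 5255/26487 × 100 = 19.8

19.8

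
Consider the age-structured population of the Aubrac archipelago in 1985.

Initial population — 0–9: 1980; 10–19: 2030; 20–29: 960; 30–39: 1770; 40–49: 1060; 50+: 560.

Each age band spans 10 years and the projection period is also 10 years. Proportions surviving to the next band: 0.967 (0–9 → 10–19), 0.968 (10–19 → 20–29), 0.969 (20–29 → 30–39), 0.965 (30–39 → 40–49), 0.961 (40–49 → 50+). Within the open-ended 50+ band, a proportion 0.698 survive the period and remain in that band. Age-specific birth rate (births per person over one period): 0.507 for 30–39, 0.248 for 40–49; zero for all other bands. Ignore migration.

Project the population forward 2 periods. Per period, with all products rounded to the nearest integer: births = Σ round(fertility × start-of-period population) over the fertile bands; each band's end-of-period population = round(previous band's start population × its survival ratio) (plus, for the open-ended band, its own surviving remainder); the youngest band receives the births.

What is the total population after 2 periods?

Numbering the groups 1..6 from youngest to oldest:
Period 1:
Births: 1770 * 0.507 = 897  |  1060 * 0.248 = 263 ⇒ total 1160
Group 2: 1980 * 0.967 = 1915
Group 3: 2030 * 0.968 = 1965
Group 4: 960 * 0.969 = 930
Group 5: 1770 * 0.965 = 1708
Group 6: 1060 * 0.961 + 560 * 0.698 = 1019 + 391 = 1410
Giving 1160 / 1915 / 1965 / 930 / 1708 / 1410.
Period 2:
Births: 930 * 0.507 = 472  |  1708 * 0.248 = 424 ⇒ total 896
Group 2: 1160 * 0.967 = 1122
Group 3: 1915 * 0.968 = 1854
Group 4: 1965 * 0.969 = 1904
Group 5: 930 * 0.965 = 897
Group 6: 1708 * 0.961 + 1410 * 0.698 = 1641 + 984 = 2625
Giving 896 / 1122 / 1854 / 1904 / 897 / 2625.
Total after period 2: 896 + 1122 + 1854 + 1904 + 897 + 2625 = 9298

9298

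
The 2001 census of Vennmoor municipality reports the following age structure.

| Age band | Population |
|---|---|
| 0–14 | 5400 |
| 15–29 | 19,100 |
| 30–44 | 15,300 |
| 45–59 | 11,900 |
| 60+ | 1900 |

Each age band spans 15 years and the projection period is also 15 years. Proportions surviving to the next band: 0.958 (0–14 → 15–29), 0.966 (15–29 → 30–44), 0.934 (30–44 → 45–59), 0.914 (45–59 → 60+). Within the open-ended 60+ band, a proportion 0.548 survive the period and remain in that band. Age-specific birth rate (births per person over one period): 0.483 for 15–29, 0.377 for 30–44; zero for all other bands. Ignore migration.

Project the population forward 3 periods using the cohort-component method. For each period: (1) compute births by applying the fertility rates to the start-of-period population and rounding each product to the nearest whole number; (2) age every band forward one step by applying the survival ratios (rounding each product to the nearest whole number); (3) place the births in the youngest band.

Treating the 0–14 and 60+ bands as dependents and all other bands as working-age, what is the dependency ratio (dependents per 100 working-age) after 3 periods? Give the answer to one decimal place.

127.9

Numbering the bands 1..5 from youngest to oldest:
After projecting period 1:
Births: 19100 * 0.483 = 9225  |  15300 * 0.377 = 5768 ⇒ total 14993
Band 2: 5400 * 0.958 = 5173
Band 3: 19100 * 0.966 = 18451
Band 4: 15300 * 0.934 = 14290
Band 5: 11900 * 0.914 + 1900 * 0.548 = 10877 + 1041 = 11918
→ [14993, 5173, 18451, 14290, 11918]
After projecting period 2:
Births: 5173 * 0.483 = 2499  |  18451 * 0.377 = 6956 ⇒ total 9455
Band 2: 14993 * 0.958 = 14363
Band 3: 5173 * 0.966 = 4997
Band 4: 18451 * 0.934 = 17233
Band 5: 14290 * 0.914 + 11918 * 0.548 = 13061 + 6531 = 19592
→ [9455, 14363, 4997, 17233, 19592]
After projecting period 3:
Births: 14363 * 0.483 = 6937  |  4997 * 0.377 = 1884 ⇒ total 8821
Band 2: 9455 * 0.958 = 9058
Band 3: 14363 * 0.966 = 13875
Band 4: 4997 * 0.934 = 4667
Band 5: 17233 * 0.914 + 19592 * 0.548 = 15751 + 10736 = 26487
→ [8821, 9058, 13875, 4667, 26487]
Dependents (band 0–14 + band 60+) = 8821 + 26487 = 35308; working-age = 27600; ratio = 35308/27600 × 100 = 127.9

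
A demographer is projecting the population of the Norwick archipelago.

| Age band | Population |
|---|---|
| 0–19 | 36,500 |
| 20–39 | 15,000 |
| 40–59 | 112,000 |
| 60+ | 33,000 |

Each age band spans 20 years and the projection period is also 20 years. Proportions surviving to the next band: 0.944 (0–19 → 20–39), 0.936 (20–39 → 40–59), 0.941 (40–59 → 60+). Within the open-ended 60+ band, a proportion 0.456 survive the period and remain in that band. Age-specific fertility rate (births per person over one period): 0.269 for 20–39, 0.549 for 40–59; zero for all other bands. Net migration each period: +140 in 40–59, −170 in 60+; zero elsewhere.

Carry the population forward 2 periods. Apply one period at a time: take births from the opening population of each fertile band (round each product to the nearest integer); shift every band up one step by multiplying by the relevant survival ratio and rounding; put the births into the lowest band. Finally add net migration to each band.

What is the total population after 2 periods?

179315

(Groups numbered youngest = 1 to oldest = 4.)
Period 1.
Births: 15000 × 0.269 = 4035  |  112000 × 0.549 = 61488 — total 65523
Group 2: 36500 × 0.944 = 34456
Group 3: 15000 × 0.936 = 14040
Group 4: 112000 × 0.941 + 33000 × 0.456 = 105392 + 15048 = 120440
Net migration: Group 3 + 140 → 14180; Group 4 − 170 → 120270
Giving 65523 / 34456 / 14180 / 120270.
Period 2.
Births: 34456 × 0.269 = 9269  |  14180 × 0.549 = 7785 — total 17054
Group 2: 65523 × 0.944 = 61854
Group 3: 34456 × 0.936 = 32251
Group 4: 14180 × 0.941 + 120270 × 0.456 = 13343 + 54843 = 68186
Net migration: Group 3 + 140 → 32391; Group 4 − 170 → 68016
Giving 17054 / 61854 / 32391 / 68016.
Total after period 2: 17054 + 61854 + 32391 + 68016 = 179315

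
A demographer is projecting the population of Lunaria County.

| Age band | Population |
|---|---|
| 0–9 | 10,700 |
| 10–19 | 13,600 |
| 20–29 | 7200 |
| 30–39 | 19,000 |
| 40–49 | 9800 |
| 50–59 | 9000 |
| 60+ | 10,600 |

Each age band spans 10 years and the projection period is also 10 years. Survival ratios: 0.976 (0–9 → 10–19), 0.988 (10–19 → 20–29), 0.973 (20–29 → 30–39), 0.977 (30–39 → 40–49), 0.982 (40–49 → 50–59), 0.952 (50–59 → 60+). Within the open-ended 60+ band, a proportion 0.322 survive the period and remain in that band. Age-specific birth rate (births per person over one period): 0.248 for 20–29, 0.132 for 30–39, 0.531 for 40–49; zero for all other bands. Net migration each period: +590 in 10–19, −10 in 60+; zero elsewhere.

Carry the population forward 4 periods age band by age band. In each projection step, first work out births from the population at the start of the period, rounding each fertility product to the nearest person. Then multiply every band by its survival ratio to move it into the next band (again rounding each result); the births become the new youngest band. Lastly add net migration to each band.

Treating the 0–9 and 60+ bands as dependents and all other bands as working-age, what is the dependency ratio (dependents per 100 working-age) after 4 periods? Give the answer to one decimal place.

43.5

[period 1]
Births: 7200 × 0.248 = 1786  |  19000 × 0.132 = 2508  |  9800 × 0.531 = 5204 ⇒ total 9498
10–19: 10700 × 0.976 = 10443
20–29: 13600 × 0.988 = 13437
30–39: 7200 × 0.973 = 7006
40–49: 19000 × 0.977 = 18563
50–59: 9800 × 0.982 = 9624
60+: 9000 × 0.952 + 10600 × 0.322 = 8568 + 3413 = 11981
Net migration: 10–19 + 590 → 11033; 60+ − 10 → 11971
Giving 9498 / 11033 / 13437 / 7006 / 18563 / 9624 / 11971.
[period 2]
Births: 13437 × 0.248 = 3332  |  7006 × 0.132 = 925  |  18563 × 0.531 = 9857 ⇒ total 14114
10–19: 9498 × 0.976 = 9270
20–29: 11033 × 0.988 = 10901
30–39: 13437 × 0.973 = 13074
40–49: 7006 × 0.977 = 6845
50–59: 18563 × 0.982 = 18229
60+: 9624 × 0.952 + 11971 × 0.322 = 9162 + 3855 = 13017
Net migration: 10–19 + 590 → 9860; 60+ − 10 → 13007
Giving 14114 / 9860 / 10901 / 13074 / 6845 / 18229 / 13007.
[period 3]
Births: 10901 × 0.248 = 2703  |  13074 × 0.132 = 1726  |  6845 × 0.531 = 3635 ⇒ total 8064
10–19: 14114 × 0.976 = 13775
20–29: 9860 × 0.988 = 9742
30–39: 10901 × 0.973 = 10607
40–49: 13074 × 0.977 = 12773
50–59: 6845 × 0.982 = 6722
60+: 18229 × 0.952 + 13007 × 0.322 = 17354 + 4188 = 21542
Net migration: 10–19 + 590 → 14365; 60+ − 10 → 21532
Giving 8064 / 14365 / 9742 / 10607 / 12773 / 6722 / 21532.
[period 4]
Births: 9742 × 0.248 = 2416  |  10607 × 0.132 = 1400  |  12773 × 0.531 = 6782 ⇒ total 10598
10–19: 8064 × 0.976 = 7870
20–29: 14365 × 0.988 = 14193
30–39: 9742 × 0.973 = 9479
40–49: 10607 × 0.977 = 10363
50–59: 12773 × 0.982 = 12543
60+: 6722 × 0.952 + 21532 × 0.322 = 6399 + 6933 = 13332
Net migration: 10–19 + 590 → 8460; 60+ − 10 → 13322
Giving 10598 / 8460 / 14193 / 9479 / 10363 / 12543 / 13322.
Dependents (band 0–9 + band 60+) = 10598 + 13322 = 23920; working-age = 55038; ratio = 23920/55038 × 100 = 43.5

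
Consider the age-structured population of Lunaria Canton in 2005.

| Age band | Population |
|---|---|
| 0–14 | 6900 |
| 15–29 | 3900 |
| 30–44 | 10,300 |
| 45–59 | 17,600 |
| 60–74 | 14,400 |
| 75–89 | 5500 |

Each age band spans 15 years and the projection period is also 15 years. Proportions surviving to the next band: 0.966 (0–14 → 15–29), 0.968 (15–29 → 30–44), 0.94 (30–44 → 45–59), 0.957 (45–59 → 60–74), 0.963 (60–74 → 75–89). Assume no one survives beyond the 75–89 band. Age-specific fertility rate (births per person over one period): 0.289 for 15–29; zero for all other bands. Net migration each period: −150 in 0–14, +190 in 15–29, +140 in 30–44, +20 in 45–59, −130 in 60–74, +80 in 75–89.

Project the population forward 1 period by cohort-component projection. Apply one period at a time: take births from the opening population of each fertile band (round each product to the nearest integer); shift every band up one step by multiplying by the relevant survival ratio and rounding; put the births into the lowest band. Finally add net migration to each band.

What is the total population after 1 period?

52109

Period 1:
Births: 3900 * 0.289 = 1127
15–29: 6900 * 0.966 = 6665
30–44: 3900 * 0.968 = 3775
45–59: 10300 * 0.94 = 9682
60–74: 17600 * 0.957 = 16843
75–89: 14400 * 0.963 = 13867
Net migration: 0–14 − 150 → 977; 15–29 + 190 → 6855; 30–44 + 140 → 3915; 45–59 + 20 → 9702; 60–74 − 130 → 16713; 75–89 + 80 → 13947
→ [977, 6855, 3915, 9702, 16713, 13947]
Total after period 1: 977 + 6855 + 3915 + 9702 + 16713 + 13947 = 52109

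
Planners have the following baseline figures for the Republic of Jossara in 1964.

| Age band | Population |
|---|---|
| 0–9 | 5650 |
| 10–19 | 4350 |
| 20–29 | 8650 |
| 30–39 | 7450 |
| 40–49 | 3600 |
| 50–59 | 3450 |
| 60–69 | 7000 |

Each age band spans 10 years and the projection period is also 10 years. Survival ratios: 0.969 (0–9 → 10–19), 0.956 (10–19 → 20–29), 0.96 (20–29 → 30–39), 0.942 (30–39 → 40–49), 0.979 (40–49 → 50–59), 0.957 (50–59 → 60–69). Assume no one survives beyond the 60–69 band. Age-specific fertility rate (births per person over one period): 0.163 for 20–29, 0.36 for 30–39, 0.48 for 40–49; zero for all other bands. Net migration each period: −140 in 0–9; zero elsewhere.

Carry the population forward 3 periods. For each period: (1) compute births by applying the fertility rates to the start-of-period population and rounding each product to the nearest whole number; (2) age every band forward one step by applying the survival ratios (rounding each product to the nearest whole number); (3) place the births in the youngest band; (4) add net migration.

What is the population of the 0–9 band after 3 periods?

5905

Numbering the groups 1..7 from youngest to oldest:
After projecting period 1:
Births: 8650 × 0.163 = 1410 ; 7450 × 0.36 = 2682 ; 3600 × 0.48 = 1728 → 5820
Group 2: 5650 × 0.969 = 5475
Group 3: 4350 × 0.956 = 4159
Group 4: 8650 × 0.96 = 8304
Group 5: 7450 × 0.942 = 7018
Group 6: 3600 × 0.979 = 3524
Group 7: 3450 × 0.957 = 3302
Net migration: Group 1 − 140 → 5680
End of period: [5680, 5475, 4159, 8304, 7018, 3524, 3302]
After projecting period 2:
Births: 4159 × 0.163 = 678 ; 8304 × 0.36 = 2989 ; 7018 × 0.48 = 3369 → 7036
Group 2: 5680 × 0.969 = 5504
Group 3: 5475 × 0.956 = 5234
Group 4: 4159 × 0.96 = 3993
Group 5: 8304 × 0.942 = 7822
Group 6: 7018 × 0.979 = 6871
Group 7: 3524 × 0.957 = 3372
Net migration: Group 1 − 140 → 6896
End of period: [6896, 5504, 5234, 3993, 7822, 6871, 3372]
After projecting period 3:
Births: 5234 × 0.163 = 853 ; 3993 × 0.36 = 1437 ; 7822 × 0.48 = 3755 → 6045
Group 2: 6896 × 0.969 = 6682
Group 3: 5504 × 0.956 = 5262
Group 4: 5234 × 0.96 = 5025
Group 5: 3993 × 0.942 = 3761
Group 6: 7822 × 0.979 = 7658
Group 7: 6871 × 0.957 = 6576
Net migration: Group 1 − 140 → 5905
End of period: [5905, 6682, 5262, 5025, 3761, 7658, 6576]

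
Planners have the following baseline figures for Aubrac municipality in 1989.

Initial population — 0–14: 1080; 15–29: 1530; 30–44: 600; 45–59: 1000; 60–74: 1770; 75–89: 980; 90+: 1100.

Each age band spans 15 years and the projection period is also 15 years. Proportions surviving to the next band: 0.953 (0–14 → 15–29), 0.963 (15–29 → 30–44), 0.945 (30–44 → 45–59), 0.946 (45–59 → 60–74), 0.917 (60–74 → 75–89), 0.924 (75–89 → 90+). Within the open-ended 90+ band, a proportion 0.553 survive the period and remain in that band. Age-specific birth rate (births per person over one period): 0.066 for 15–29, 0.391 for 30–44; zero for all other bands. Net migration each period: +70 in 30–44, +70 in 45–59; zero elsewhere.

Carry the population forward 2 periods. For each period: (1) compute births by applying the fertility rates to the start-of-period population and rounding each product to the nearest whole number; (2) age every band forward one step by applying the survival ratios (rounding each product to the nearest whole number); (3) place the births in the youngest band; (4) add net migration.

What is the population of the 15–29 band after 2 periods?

320

— Period 1 —
Births: 1530 × 0.066 = 101 ; 600 × 0.391 = 235 → total 336
15–29: 1080 × 0.953 = 1029
30–44: 1530 × 0.963 = 1473
45–59: 600 × 0.945 = 567
60–74: 1000 × 0.946 = 946
75–89: 1770 × 0.917 = 1623
90+: 980 × 0.924 + 1100 × 0.553 = 906 + 608 = 1514
Net migration: 30–44 + 70 → 1543; 45–59 + 70 → 637
Giving 336 / 1029 / 1543 / 637 / 946 / 1623 / 1514.
— Period 2 —
Births: 1029 × 0.066 = 68 ; 1543 × 0.391 = 603 → total 671
15–29: 336 × 0.953 = 320
30–44: 1029 × 0.963 = 991
45–59: 1543 × 0.945 = 1458
60–74: 637 × 0.946 = 603
75–89: 946 × 0.917 = 867
90+: 1623 × 0.924 + 1514 × 0.553 = 1500 + 837 = 2337
Net migration: 30–44 + 70 → 1061; 45–59 + 70 → 1528
Giving 671 / 320 / 1061 / 1528 / 603 / 867 / 2337.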